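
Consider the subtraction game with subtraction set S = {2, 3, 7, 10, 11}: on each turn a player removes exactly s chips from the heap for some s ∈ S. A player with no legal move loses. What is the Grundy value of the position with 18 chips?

0

G(0) = 0
G(1) = mex{} = 0
G(2) = mex{0} = 1
G(3) = mex{0,0} = 1
G(4) = mex{1,0} = 2
G(5) = mex{1,1} = 0
G(6) = mex{2,1} = 0
G(7) = mex{0,2,0} = 1
G(8) = mex{0,0,0} = 1
G(9) = mex{1,0,1} = 2
G(10) = mex{1,1,1,0} = 2
G(11) = mex{2,1,2,0,0} = 3
G(12) = mex{2,2,0,1,0} = 3
G(13) = mex{3,2,0,1,1} = 4
G(14) = mex{3,3,1,2,1} = 0
G(15) = mex{4,3,1,0,2} = 5
G(16) = mex{0,4,2,0,0} = 1
G(17) = mex{5,0,2,1,0} = 3
G(18) = mex{1,5,3,1,1} = 0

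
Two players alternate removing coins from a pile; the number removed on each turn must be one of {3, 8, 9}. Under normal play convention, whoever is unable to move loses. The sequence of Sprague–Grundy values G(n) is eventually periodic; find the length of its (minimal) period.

n :  0  1  2  3  4  5  6  7  8  9 10 11 12 13 14 15 16 17 18 19 20 21 22 23 24 25 26 27 28 29 30 31 32 33 34 35
G :  0  0  0  1  1  1  0  0  2  1  1  3  0  0  2  1  1  0  0  0  1  1  1  0  0  2  1  1  3  0  0  2  1  1  0  0
G(n+17) = G(n) holds for n = 0,…,8 (a full window of length max(S) = 9), so the sequence is purely periodic with period 17.

17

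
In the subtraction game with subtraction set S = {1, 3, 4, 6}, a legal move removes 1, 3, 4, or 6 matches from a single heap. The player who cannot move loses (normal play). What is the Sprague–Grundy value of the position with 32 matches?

n :  0  1  2  3  4  5  6  7  8  9 10 11 12 13 14 15 16 17 18 19 20 21 22 23 24 25 26 27 28 29 30 31 32
G :  0  1  0  1  2  3  2  0  1  0  1  2  3  2  0  1  0  1  2  3  2  0  1  0  1  2  3  2  0  1  0  1  2

2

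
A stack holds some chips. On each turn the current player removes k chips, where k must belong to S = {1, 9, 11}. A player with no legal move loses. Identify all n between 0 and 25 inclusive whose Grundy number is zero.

n :  0  1  2  3  4  5  6  7  8  9 10 11 12 13 14 15 16 17 18 19 20 21 22 23 24 25
G :  0  1  0  1  0  1  0  1  0  1  0  1  0  1  0  1  0  1  0  1  0  1  0  1  0  1
P-positions are exactly the n with G(n) = 0.

0, 2, 4, 6, 8, 10, 12, 14, 16, 18, 20, 22, 24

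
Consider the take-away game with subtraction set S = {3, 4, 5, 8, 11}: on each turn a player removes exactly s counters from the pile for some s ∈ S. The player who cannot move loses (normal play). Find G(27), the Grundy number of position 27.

4

G(0) = 0
G(1) = mex{} = 0
G(2) = mex{} = 0
G(3) = mex{0} = 1
G(4) = mex{0,0} = 1
G(5) = mex{0,0,0} = 1
G(6) = mex{1,0,0} = 2
G(7) = mex{1,1,0} = 2
G(8) = mex{1,1,1,0} = 2
G(9) = mex{2,1,1,0} = 3
G(10) = mex{2,2,1,0} = 3
G(11) = mex{2,2,2,1,0} = 3
G(12) = mex{3,2,2,1,0} = 4
G(13) = mex{3,3,2,1,0} = 4
G(14) = mex{3,3,3,2,1} = 0
G(15) = mex{4,3,3,2,1} = 0
G(16) = mex{4,4,3,2,1} = 0
G(17) = mex{0,4,4,3,2} = 1
G(18) = mex{0,0,4,3,2} = 1
G(19) = mex{0,0,0,3,2} = 1
G(20) = mex{1,0,0,4,3} = 2
G(21) = mex{1,1,0,4,3} = 2
G(22) = mex{1,1,1,0,3} = 2
G(23) = mex{2,1,1,0,4} = 3
G(24) = mex{2,2,1,0,4} = 3
G(25) = mex{2,2,2,1,0} = 3
G(26) = mex{3,2,2,1,0} = 4
G(27) = mex{3,3,2,1,0} = 4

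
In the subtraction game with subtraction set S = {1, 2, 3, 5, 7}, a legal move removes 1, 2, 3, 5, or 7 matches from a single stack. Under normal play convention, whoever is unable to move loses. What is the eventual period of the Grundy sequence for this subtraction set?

4

G(0) = 0
G(1) = mex{0} = 1
G(2) = mex{1,0} = 2
G(3) = mex{2,1,0} = 3
G(4) = mex{3,2,1} = 0
G(5) = mex{0,3,2,0} = 1
G(6) = mex{1,0,3,1} = 2
G(7) = mex{2,1,0,2,0} = 3
G(8) = mex{3,2,1,3,1} = 0
G(9) = mex{0,3,2,0,2} = 1
G(10) = mex{1,0,3,1,3} = 2
G(11) = mex{2,1,0,2,0} = 3
G(12) = mex{3,2,1,3,1} = 0
G(13) = mex{0,3,2,0,2} = 1
G(14) = mex{1,0,3,1,3} = 2
G(n+4) = G(n) holds for n = 0,…,6 (a full window of length max(S) = 7), so the sequence is purely periodic with period 4.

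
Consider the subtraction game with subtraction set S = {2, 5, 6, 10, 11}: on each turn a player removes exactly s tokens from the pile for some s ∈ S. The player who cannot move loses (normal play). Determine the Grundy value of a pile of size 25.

n :  0  1  2  3  4  5  6  7  8  9 10 11 12 13 14 15 16 17 18 19 20 21 22 23 24 25
G :  0  0  1  1  0  2  1  3  0  2  1  3  2  2  3  3  0  0  1  1  0  2  1  3  0  2

2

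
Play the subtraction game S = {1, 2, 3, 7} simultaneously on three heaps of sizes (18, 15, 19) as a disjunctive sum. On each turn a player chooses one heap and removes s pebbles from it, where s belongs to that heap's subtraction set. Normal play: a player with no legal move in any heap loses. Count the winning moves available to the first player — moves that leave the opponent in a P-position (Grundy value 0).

All heaps use S = {1, 2, 3, 7}:
n :  0  1  2  3  4  5  6  7  8  9 10 11 12 13 14 15 16 17 18 19
G :  0  1  2  3  0  1  2  3  0  1  2  3  0  1  2  3  0  1  2  3
Heap A: G(18) = 2.
Heap B: G(15) = 3.
Heap C: G(19) = 3.
Combined Grundy value = 2 ⊕ 3 ⊕ 3 = 2.
A winning move leaves total XOR = 0, i.e. changes one component's Grundy value g to g ⊕ X where X is the current total.
Heap A: need g' = 2⊕2 = 0. Options: 18−1→G=1, 18−2→G=0, 18−3→G=3, 18−7→G=3. Hits: 1.
Heap B: need g' = 3⊕2 = 1. Options: 15−1→G=2, 15−2→G=1, 15−3→G=0, 15−7→G=0. Hits: 1.
Heap C: need g' = 3⊕2 = 1. Options: 19−1→G=2, 19−2→G=1, 19−3→G=0, 19−7→G=0. Hits: 1.

3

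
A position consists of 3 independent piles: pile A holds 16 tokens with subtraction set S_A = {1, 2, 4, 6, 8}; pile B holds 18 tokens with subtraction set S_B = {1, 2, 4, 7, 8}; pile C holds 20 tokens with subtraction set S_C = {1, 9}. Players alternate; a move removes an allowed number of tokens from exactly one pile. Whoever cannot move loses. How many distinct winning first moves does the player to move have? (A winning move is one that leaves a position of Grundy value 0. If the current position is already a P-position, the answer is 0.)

1

Pile A, S = {1, 2, 4, 6, 8}:
n :  0  1  2  3  4  5  6  7  8  9 10 11 12 13 14 15 16
G :  0  1  2  0  1  2  3  4  5  3  0  1  2  0  1  2  3
G_A(16) = 3.
Pile B, S = {1, 2, 4, 7, 8}:
G(0) = 0
G(1) = mex{0} = 1
G(2) = mex{1,0} = 2
G(3) = mex{2,1} = 0
G(4) = mex{0,2,0} = 1
G(5) = mex{1,0,1} = 2
G(6) = mex{2,1,2} = 0
G(7) = mex{0,2,0,0} = 1
G(8) = mex{1,0,1,1,0} = 2
G(9) = mex{2,1,2,2,1} = 0
G(10) = mex{0,2,0,0,2} = 1
G(11) = mex{1,0,1,1,0} = 2
G(12) = mex{2,1,2,2,1} = 0
G(13) = mex{0,2,0,0,2} = 1
G(14) = mex{1,0,1,1,0} = 2
G(15) = mex{2,1,2,2,1} = 0
G(16) = mex{0,2,0,0,2} = 1
G(17) = mex{1,0,1,1,0} = 2
G(18) = mex{2,1,2,2,1} = 0
G_B(18) = 0.
Pile C, S = {1, 9}:
G(0) = 0
G(1) = mex{0} = 1
G(2) = mex{1} = 0
G(3) = mex{0} = 1
G(4) = mex{1} = 0
G(5) = mex{0} = 1
G(6) = mex{1} = 0
G(7) = mex{0} = 1
G(8) = mex{1} = 0
G(9) = mex{0,0} = 1
G(10) = mex{1,1} = 0
G(11) = mex{0,0} = 1
G(12) = mex{1,1} = 0
G(13) = mex{0,0} = 1
G(14) = mex{1,1} = 0
G(15) = mex{0,0} = 1
G(16) = mex{1,1} = 0
G(17) = mex{0,0} = 1
G(18) = mex{1,1} = 0
G(19) = mex{0,0} = 1
G(20) = mex{1,1} = 0
G_C(20) = 0.
Combined Grundy value = 3 ⊕ 0 ⊕ 0 = 3.
A winning move leaves total XOR = 0, i.e. changes one component's Grundy value g to g ⊕ X where X is the current total.
Pile A: need g' = 3⊕3 = 0. Options: 16−1→G=2, 16−2→G=1, 16−4→G=2, 16−6→G=0, 16−8→G=5. Hits: 1.
Pile B: need g' = 0⊕3 = 3. Options: 18−1→G=2, 18−2→G=1, 18−4→G=2, 18−7→G=2, 18−8→G=1. Hits: 0.
Pile C: need g' = 0⊕3 = 3. Options: 20−1→G=1, 20−9→G=1. Hits: 0.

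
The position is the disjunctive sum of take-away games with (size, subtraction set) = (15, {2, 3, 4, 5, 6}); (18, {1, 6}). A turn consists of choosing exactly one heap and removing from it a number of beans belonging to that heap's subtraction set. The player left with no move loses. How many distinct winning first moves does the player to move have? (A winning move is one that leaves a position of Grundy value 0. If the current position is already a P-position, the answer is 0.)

1

Heap A, S = {2, 3, 4, 5, 6}:
n :  0  1  2  3  4  5  6  7  8  9 10 11 12 13 14 15
G :  0  0  1  1  2  2  3  3  0  0  1  1  2  2  3  3
G_A(15) = 3.
Heap B, S = {1, 6}:
G(0) = 0
G(1) = mex{0} = 1
G(2) = mex{1} = 0
G(3) = mex{0} = 1
G(4) = mex{1} = 0
G(5) = mex{0} = 1
G(6) = mex{1,0} = 2
G(7) = mex{2,1} = 0
G(8) = mex{0,0} = 1
G(9) = mex{1,1} = 0
G(10) = mex{0,0} = 1
G(11) = mex{1,1} = 0
G(12) = mex{0,2} = 1
G(13) = mex{1,0} = 2
G(14) = mex{2,1} = 0
G(15) = mex{0,0} = 1
G(16) = mex{1,1} = 0
G(17) = mex{0,0} = 1
G(18) = mex{1,1} = 0
G_B(18) = 0.
Combined Grundy value = 3 ⊕ 0 = 3.
A winning move leaves total XOR = 0, i.e. changes one component's Grundy value g to g ⊕ X where X is the current total.
Heap A: need g' = 3⊕3 = 0. Options: 15−2→G=2, 15−3→G=2, 15−4→G=1, 15−5→G=1, 15−6→G=0. Hits: 1.
Heap B: need g' = 0⊕3 = 3. Options: 18−1→G=1, 18−6→G=1. Hits: 0.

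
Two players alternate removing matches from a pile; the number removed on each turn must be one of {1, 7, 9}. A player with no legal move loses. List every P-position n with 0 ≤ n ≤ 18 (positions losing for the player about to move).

0, 2, 4, 6, 8, 10, 12, 14, 16, 18

G(0) = 0
G(1) = mex{0} = 1
G(2) = mex{1} = 0
G(3) = mex{0} = 1
G(4) = mex{1} = 0
G(5) = mex{0} = 1
G(6) = mex{1} = 0
G(7) = mex{0,0} = 1
G(8) = mex{1,1} = 0
G(9) = mex{0,0,0} = 1
G(10) = mex{1,1,1} = 0
G(11) = mex{0,0,0} = 1
G(12) = mex{1,1,1} = 0
G(13) = mex{0,0,0} = 1
G(14) = mex{1,1,1} = 0
G(15) = mex{0,0,0} = 1
G(16) = mex{1,1,1} = 0
G(17) = mex{0,0,0} = 1
G(18) = mex{1,1,1} = 0
P-positions are exactly the n with G(n) = 0.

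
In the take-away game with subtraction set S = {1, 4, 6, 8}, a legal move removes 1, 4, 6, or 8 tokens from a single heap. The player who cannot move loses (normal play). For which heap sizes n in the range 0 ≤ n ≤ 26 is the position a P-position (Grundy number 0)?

G(0) = 0
G(1) = mex{0} = 1
G(2) = mex{1} = 0
G(3) = mex{0} = 1
G(4) = mex{1,0} = 2
G(5) = mex{2,1} = 0
G(6) = mex{0,0,0} = 1
G(7) = mex{1,1,1} = 0
G(8) = mex{0,2,0,0} = 1
G(9) = mex{1,0,1,1} = 2
G(10) = mex{2,1,2,0} = 3
G(11) = mex{3,0,0,1} = 2
G(12) = mex{2,1,1,2} = 0
G(13) = mex{0,2,0,0} = 1
G(14) = mex{1,3,1,1} = 0
G(15) = mex{0,2,2,0} = 1
G(16) = mex{1,0,3,1} = 2
G(17) = mex{2,1,2,2} = 0
G(18) = mex{0,0,0,3} = 1
G(19) = mex{1,1,1,2} = 0
G(20) = mex{0,2,0,0} = 1
G(21) = mex{1,0,1,1} = 2
G(22) = mex{2,1,2,0} = 3
G(23) = mex{3,0,0,1} = 2
G(24) = mex{2,1,1,2} = 0
G(25) = mex{0,2,0,0} = 1
G(26) = mex{1,3,1,1} = 0
P-positions are exactly the n with G(n) = 0.

0, 2, 5, 7, 12, 14, 17, 19, 24, 26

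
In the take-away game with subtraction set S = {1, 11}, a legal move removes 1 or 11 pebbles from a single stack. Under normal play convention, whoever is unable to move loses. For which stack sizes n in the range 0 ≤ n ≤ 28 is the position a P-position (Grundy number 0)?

n :  0  1  2  3  4  5  6  7  8  9 10 11 12 13 14 15 16 17 18 19 20 21 22 23 24 25 26 27 28
G :  0  1  0  1  0  1  0  1  0  1  0  1  0  1  0  1  0  1  0  1  0  1  0  1  0  1  0  1  0
P-positions are exactly the n with G(n) = 0.

0, 2, 4, 6, 8, 10, 12, 14, 16, 18, 20, 22, 24, 26, 28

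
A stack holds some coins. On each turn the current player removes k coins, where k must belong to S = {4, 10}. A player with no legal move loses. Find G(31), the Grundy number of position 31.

n :  0  1  2  3  4  5  6  7  8  9 10 11 12 13 14 15 16 17 18 19 20 21 22 23 24 25 26 27 28 29 30 31
G :  0  0  0  0  1  1  1  1  0  0  2  2  1  1  0  0  0  0  1  1  1  1  0  0  2  2  1  1  0  0  0  0

0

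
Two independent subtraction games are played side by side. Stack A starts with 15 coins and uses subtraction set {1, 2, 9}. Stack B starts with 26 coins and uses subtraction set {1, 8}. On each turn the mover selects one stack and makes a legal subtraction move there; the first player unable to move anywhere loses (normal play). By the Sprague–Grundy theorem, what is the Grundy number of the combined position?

0

Stack A, S = {1, 2, 9}:
n :  0  1  2  3  4  5  6  7  8  9 10 11 12 13 14 15
G :  0  1  2  0  1  2  0  1  2  3  0  1  2  0  1  2
G_A(15) = 2.
Stack B, S = {1, 8}:
n :  0  1  2  3  4  5  6  7  8  9 10 11 12 13 14 15 16 17 18 19 20 21 22 23 24 25 26
G :  0  1  0  1  0  1  0  1  2  0  1  0  1  0  1  0  1  2  0  1  0  1  0  1  0  1  2
G_B(26) = 2.
Combined Grundy value = 2 ⊕ 2 = 0.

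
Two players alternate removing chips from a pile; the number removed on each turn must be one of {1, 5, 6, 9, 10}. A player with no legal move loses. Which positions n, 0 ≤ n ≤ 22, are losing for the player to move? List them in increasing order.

0, 2, 4, 15, 17, 19

G(0) = 0
G(1) = mex{0} = 1
G(2) = mex{1} = 0
G(3) = mex{0} = 1
G(4) = mex{1} = 0
G(5) = mex{0,0} = 1
G(6) = mex{1,1,0} = 2
G(7) = mex{2,0,1} = 3
G(8) = mex{3,1,0} = 2
G(9) = mex{2,0,1,0} = 3
G(10) = mex{3,1,0,1,0} = 2
G(11) = mex{2,2,1,0,1} = 3
G(12) = mex{3,3,2,1,0} = 4
G(13) = mex{4,2,3,0,1} = 5
G(14) = mex{5,3,2,1,0} = 4
G(15) = mex{4,2,3,2,1} = 0
G(16) = mex{0,3,2,3,2} = 1
G(17) = mex{1,4,3,2,3} = 0
G(18) = mex{0,5,4,3,2} = 1
G(19) = mex{1,4,5,2,3} = 0
G(20) = mex{0,0,4,3,2} = 1
G(21) = mex{1,1,0,4,3} = 2
G(22) = mex{2,0,1,5,4} = 3
P-positions are exactly the n with G(n) = 0.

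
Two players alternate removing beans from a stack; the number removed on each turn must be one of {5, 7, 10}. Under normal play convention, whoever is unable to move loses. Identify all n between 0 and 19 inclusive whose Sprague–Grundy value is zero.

0, 1, 2, 3, 4, 15, 16, 17, 18, 19

n :  0  1  2  3  4  5  6  7  8  9 10 11 12 13 14 15 16 17 18 19
G :  0  0  0  0  0  1  1  1  1  1  2  2  2  2  2  0  0  0  0  0
P-positions are exactly the n with G(n) = 0.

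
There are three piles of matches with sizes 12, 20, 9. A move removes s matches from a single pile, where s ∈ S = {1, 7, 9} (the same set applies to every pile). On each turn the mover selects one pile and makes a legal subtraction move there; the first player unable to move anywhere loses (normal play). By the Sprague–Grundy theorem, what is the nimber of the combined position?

1

All piles use S = {1, 7, 9}:
n :  0  1  2  3  4  5  6  7  8  9 10 11 12 13 14 15 16 17 18 19 20
G :  0  1  0  1  0  1  0  1  0  1  0  1  0  1  0  1  0  1  0  1  0
Pile A: G(12) = 0.
Pile B: G(20) = 0.
Pile C: G(9) = 1.
Combined Grundy value = 0 ⊕ 0 ⊕ 1 = 1.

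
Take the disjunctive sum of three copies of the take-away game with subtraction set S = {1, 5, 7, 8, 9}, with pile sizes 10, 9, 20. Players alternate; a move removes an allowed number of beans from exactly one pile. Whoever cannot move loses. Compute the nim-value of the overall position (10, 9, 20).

All piles use S = {1, 5, 7, 8, 9}:
n :  0  1  2  3  4  5  6  7  8  9 10 11 12 13 14 15 16 17 18 19 20
G :  0  1  0  1  0  1  0  1  2  3  2  3  2  3  2  3  0  1  0  1  0
Pile A: G(10) = 2.
Pile B: G(9) = 3.
Pile C: G(20) = 0.
Combined Grundy value = 2 ⊕ 3 ⊕ 0 = 1.

1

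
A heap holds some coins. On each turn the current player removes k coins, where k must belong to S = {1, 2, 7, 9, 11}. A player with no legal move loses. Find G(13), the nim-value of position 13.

4

n :  0  1  2  3  4  5  6  7  8  9 10 11 12 13
G :  0  1  2  0  1  2  0  1  2  3  4  5  3  4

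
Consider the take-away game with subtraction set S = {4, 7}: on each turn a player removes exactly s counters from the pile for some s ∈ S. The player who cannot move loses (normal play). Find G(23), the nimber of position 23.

0

G(0) = 0
G(1) = mex{} = 0
G(2) = mex{} = 0
G(3) = mex{} = 0
G(4) = mex{0} = 1
G(5) = mex{0} = 1
G(6) = mex{0} = 1
G(7) = mex{0,0} = 1
G(8) = mex{1,0} = 2
G(9) = mex{1,0} = 2
G(10) = mex{1,0} = 2
G(11) = mex{1,1} = 0
G(12) = mex{2,1} = 0
G(13) = mex{2,1} = 0
G(14) = mex{2,1} = 0
G(15) = mex{0,2} = 1
G(16) = mex{0,2} = 1
G(17) = mex{0,2} = 1
G(18) = mex{0,0} = 1
G(19) = mex{1,0} = 2
G(20) = mex{1,0} = 2
G(21) = mex{1,0} = 2
G(22) = mex{1,1} = 0
G(23) = mex{2,1} = 0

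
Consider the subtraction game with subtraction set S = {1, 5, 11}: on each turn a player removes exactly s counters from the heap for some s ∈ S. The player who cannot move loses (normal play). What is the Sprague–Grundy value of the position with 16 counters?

n :  0  1  2  3  4  5  6  7  8  9 10 11 12 13 14 15 16
G :  0  1  0  1  0  1  0  1  0  1  0  1  0  1  0  1  0

0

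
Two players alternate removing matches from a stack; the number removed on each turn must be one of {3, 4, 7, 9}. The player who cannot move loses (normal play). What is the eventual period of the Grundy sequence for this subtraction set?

G(0) = 0
G(1) = mex{} = 0
G(2) = mex{} = 0
G(3) = mex{0} = 1
G(4) = mex{0,0} = 1
G(5) = mex{0,0} = 1
G(6) = mex{1,0} = 2
G(7) = mex{1,1,0} = 2
G(8) = mex{1,1,0} = 2
G(9) = mex{2,1,0,0} = 3
G(10) = mex{2,2,1,0} = 3
G(11) = mex{2,2,1,0} = 3
G(12) = mex{3,2,1,1} = 0
G(13) = mex{3,3,2,1} = 0
G(14) = mex{3,3,2,1} = 0
G(15) = mex{0,3,2,2} = 1
G(16) = mex{0,0,3,2} = 1
G(17) = mex{0,0,3,2} = 1
G(18) = mex{1,0,3,3} = 2
G(19) = mex{1,1,0,3} = 2
G(20) = mex{1,1,0,3} = 2
G(21) = mex{2,1,0,0} = 3
G(22) = mex{2,2,1,0} = 3
G(23) = mex{2,2,1,0} = 3
G(24) = mex{3,2,1,1} = 0
G(25) = mex{3,3,2,1} = 0
G(n+12) = G(n) holds for n = 0,…,8 (a full window of length max(S) = 9), so the sequence is purely periodic with period 12.

12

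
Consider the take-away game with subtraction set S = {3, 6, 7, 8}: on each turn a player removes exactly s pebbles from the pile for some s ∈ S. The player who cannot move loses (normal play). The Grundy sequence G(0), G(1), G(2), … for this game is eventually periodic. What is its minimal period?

n :  0  1  2  3  4  5  6  7  8  9 10 11 12 13 14 15 16 17 18 19 20 21 22 23
G :  0  0  0  1  1  1  2  2  2  3  3  0  0  0  1  1  1  2  2  2  3  3  0  0
G(n+11) = G(n) holds for n = 0,…,7 (a full window of length max(S) = 8), so the sequence is purely periodic with period 11.

11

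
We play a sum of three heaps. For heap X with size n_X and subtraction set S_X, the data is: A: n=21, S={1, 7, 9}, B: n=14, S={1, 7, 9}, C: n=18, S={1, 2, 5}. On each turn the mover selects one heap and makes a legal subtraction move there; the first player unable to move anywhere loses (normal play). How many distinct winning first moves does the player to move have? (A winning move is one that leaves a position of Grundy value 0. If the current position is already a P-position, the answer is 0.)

Heap A, S = {1, 7, 9}:
n :  0  1  2  3  4  5  6  7  8  9 10 11 12 13 14 15 16 17 18 19 20 21
G :  0  1  0  1  0  1  0  1  0  1  0  1  0  1  0  1  0  1  0  1  0  1
G_A(21) = 1.
Heap B, S = {1, 7, 9}:
n :  0  1  2  3  4  5  6  7  8  9 10 11 12 13 14
G :  0  1  0  1  0  1  0  1  0  1  0  1  0  1  0
G_B(14) = 0.
Heap C, S = {1, 2, 5}:
n :  0  1  2  3  4  5  6  7  8  9 10 11 12 13 14 15 16 17 18
G :  0  1  2  0  1  2  0  1  2  0  1  2  0  1  2  0  1  2  0
G_C(18) = 0.
Combined Grundy value = 1 ⊕ 0 ⊕ 0 = 1.
A winning move leaves total XOR = 0, i.e. changes one component's Grundy value g to g ⊕ X where X is the current total.
Heap A: need g' = 1⊕1 = 0. Options: 21−1→G=0, 21−7→G=0, 21−9→G=0. Hits: 3.
Heap B: need g' = 0⊕1 = 1. Options: 14−1→G=1, 14−7→G=1, 14−9→G=1. Hits: 3.
Heap C: need g' = 0⊕1 = 1. Options: 18−1→G=2, 18−2→G=1, 18−5→G=1. Hits: 2.

8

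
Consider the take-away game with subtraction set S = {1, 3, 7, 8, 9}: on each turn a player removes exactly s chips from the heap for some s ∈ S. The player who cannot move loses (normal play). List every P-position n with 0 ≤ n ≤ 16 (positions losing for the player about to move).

0, 2, 4, 6, 16

n :  0  1  2  3  4  5  6  7  8  9 10 11 12 13 14 15 16
G :  0  1  0  1  0  1  0  1  2  3  2  3  2  3  2  3  0
P-positions are exactly the n with G(n) = 0.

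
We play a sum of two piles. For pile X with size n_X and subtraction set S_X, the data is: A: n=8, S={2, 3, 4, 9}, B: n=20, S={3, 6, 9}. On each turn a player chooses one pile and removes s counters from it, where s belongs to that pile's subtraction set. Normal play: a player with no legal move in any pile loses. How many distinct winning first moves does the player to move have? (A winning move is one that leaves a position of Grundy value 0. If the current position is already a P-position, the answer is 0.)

Pile A, S = {2, 3, 4, 9}:
G(0) = 0
G(1) = mex{} = 0
G(2) = mex{0} = 1
G(3) = mex{0,0} = 1
G(4) = mex{1,0,0} = 2
G(5) = mex{1,1,0} = 2
G(6) = mex{2,1,1} = 0
G(7) = mex{2,2,1} = 0
G(8) = mex{0,2,2} = 1
G_A(8) = 1.
Pile B, S = {3, 6, 9}:
G(0) = 0
G(1) = mex{} = 0
G(2) = mex{} = 0
G(3) = mex{0} = 1
G(4) = mex{0} = 1
G(5) = mex{0} = 1
G(6) = mex{1,0} = 2
G(7) = mex{1,0} = 2
G(8) = mex{1,0} = 2
G(9) = mex{2,1,0} = 3
G(10) = mex{2,1,0} = 3
G(11) = mex{2,1,0} = 3
G(12) = mex{3,2,1} = 0
G(13) = mex{3,2,1} = 0
G(14) = mex{3,2,1} = 0
G(15) = mex{0,3,2} = 1
G(16) = mex{0,3,2} = 1
G(17) = mex{0,3,2} = 1
G(18) = mex{1,0,3} = 2
G(19) = mex{1,0,3} = 2
G(20) = mex{1,0,3} = 2
G_B(20) = 2.
Combined Grundy value = 1 ⊕ 2 = 3.
A winning move leaves total XOR = 0, i.e. changes one component's Grundy value g to g ⊕ X where X is the current total.
Pile A: need g' = 1⊕3 = 2. Options: 8−2→G=0, 8−3→G=2, 8−4→G=2. Hits: 2.
Pile B: need g' = 2⊕3 = 1. Options: 20−3→G=1, 20−6→G=0, 20−9→G=3. Hits: 1.

3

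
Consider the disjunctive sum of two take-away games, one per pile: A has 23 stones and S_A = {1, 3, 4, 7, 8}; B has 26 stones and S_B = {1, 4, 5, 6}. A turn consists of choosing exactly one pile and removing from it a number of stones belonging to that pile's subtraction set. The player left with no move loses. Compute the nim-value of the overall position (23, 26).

Pile A, S = {1, 3, 4, 7, 8}:
G(0) = 0
G(1) = mex{0} = 1
G(2) = mex{1} = 0
G(3) = mex{0,0} = 1
G(4) = mex{1,1,0} = 2
G(5) = mex{2,0,1} = 3
G(6) = mex{3,1,0} = 2
G(7) = mex{2,2,1,0} = 3
G(8) = mex{3,3,2,1,0} = 4
G(9) = mex{4,2,3,0,1} = 5
G(10) = mex{5,3,2,1,0} = 4
G(11) = mex{4,4,3,2,1} = 0
G(12) = mex{0,5,4,3,2} = 1
G(13) = mex{1,4,5,2,3} = 0
G(14) = mex{0,0,4,3,2} = 1
G(15) = mex{1,1,0,4,3} = 2
G(16) = mex{2,0,1,5,4} = 3
G(17) = mex{3,1,0,4,5} = 2
G(18) = mex{2,2,1,0,4} = 3
G(19) = mex{3,3,2,1,0} = 4
G(20) = mex{4,2,3,0,1} = 5
G(21) = mex{5,3,2,1,0} = 4
G(22) = mex{4,4,3,2,1} = 0
G(23) = mex{0,5,4,3,2} = 1
G_A(23) = 1.
Pile B, S = {1, 4, 5, 6}:
G(0) = 0
G(1) = mex{0} = 1
G(2) = mex{1} = 0
G(3) = mex{0} = 1
G(4) = mex{1,0} = 2
G(5) = mex{2,1,0} = 3
G(6) = mex{3,0,1,0} = 2
G(7) = mex{2,1,0,1} = 3
G(8) = mex{3,2,1,0} = 4
G(9) = mex{4,3,2,1} = 0
G(10) = mex{0,2,3,2} = 1
G(11) = mex{1,3,2,3} = 0
G(12) = mex{0,4,3,2} = 1
G(13) = mex{1,0,4,3} = 2
G(14) = mex{2,1,0,4} = 3
G(15) = mex{3,0,1,0} = 2
G(16) = mex{2,1,0,1} = 3
G(17) = mex{3,2,1,0} = 4
G(18) = mex{4,3,2,1} = 0
G(19) = mex{0,2,3,2} = 1
G(20) = mex{1,3,2,3} = 0
G(21) = mex{0,4,3,2} = 1
G(22) = mex{1,0,4,3} = 2
G(23) = mex{2,1,0,4} = 3
G(24) = mex{3,0,1,0} = 2
G(25) = mex{2,1,0,1} = 3
G(26) = mex{3,2,1,0} = 4
G_B(26) = 4.
Combined Grundy value = 1 ⊕ 4 = 5.

5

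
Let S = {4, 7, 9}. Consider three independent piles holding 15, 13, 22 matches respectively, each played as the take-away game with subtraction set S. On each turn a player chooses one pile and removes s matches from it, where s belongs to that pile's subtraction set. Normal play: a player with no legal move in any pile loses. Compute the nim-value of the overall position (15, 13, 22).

All piles use S = {4, 7, 9}:
n :  0  1  2  3  4  5  6  7  8  9 10 11 12 13 14 15 16 17 18 19 20 21 22
G :  0  0  0  0  1  1  1  1  2  2  2  2  3  0  0  0  0  1  1  1  1  2  2
Pile A: G(15) = 0.
Pile B: G(13) = 0.
Pile C: G(22) = 2.
Combined Grundy value = 0 ⊕ 0 ⊕ 2 = 2.

2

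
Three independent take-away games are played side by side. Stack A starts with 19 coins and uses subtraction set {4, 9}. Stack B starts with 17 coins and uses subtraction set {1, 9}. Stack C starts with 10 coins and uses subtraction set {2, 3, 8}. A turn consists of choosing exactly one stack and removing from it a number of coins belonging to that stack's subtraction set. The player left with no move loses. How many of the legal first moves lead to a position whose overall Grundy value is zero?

Stack A, S = {4, 9}:
n :  0  1  2  3  4  5  6  7  8  9 10 11 12 13 14 15 16 17 18 19
G :  0  0  0  0  1  1  1  1  0  2  2  2  1  0  0  0  0  1  1  1
G_A(19) = 1.
Stack B, S = {1, 9}:
G(0) = 0
G(1) = mex{0} = 1
G(2) = mex{1} = 0
G(3) = mex{0} = 1
G(4) = mex{1} = 0
G(5) = mex{0} = 1
G(6) = mex{1} = 0
G(7) = mex{0} = 1
G(8) = mex{1} = 0
G(9) = mex{0,0} = 1
G(10) = mex{1,1} = 0
G(11) = mex{0,0} = 1
G(12) = mex{1,1} = 0
G(13) = mex{0,0} = 1
G(14) = mex{1,1} = 0
G(15) = mex{0,0} = 1
G(16) = mex{1,1} = 0
G(17) = mex{0,0} = 1
G_B(17) = 1.
Stack C, S = {2, 3, 8}:
n :  0  1  2  3  4  5  6  7  8  9 10
G :  0  0  1  1  2  0  0  1  1  2  0
G_C(10) = 0.
Combined Grundy value = 1 ⊕ 1 ⊕ 0 = 0.
A winning move leaves total XOR = 0, i.e. changes one component's Grundy value g to g ⊕ X where X is the current total.
Stack A: target g' = 1⊕0 = 1, but every legal move changes the Grundy value (mex property), so 0 moves.
Stack B: target g' = 1⊕0 = 1, but every legal move changes the Grundy value (mex property), so 0 moves.
Stack C: target g' = 0⊕0 = 0, but every legal move changes the Grundy value (mex property), so 0 moves.

0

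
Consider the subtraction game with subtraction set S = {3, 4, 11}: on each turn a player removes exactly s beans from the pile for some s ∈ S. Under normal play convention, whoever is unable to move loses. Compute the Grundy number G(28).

0

G(0) = 0
G(1) = mex{} = 0
G(2) = mex{} = 0
G(3) = mex{0} = 1
G(4) = mex{0,0} = 1
G(5) = mex{0,0} = 1
G(6) = mex{1,0} = 2
G(7) = mex{1,1} = 0
G(8) = mex{1,1} = 0
G(9) = mex{2,1} = 0
G(10) = mex{0,2} = 1
G(11) = mex{0,0,0} = 1
G(12) = mex{0,0,0} = 1
G(13) = mex{1,0,0} = 2
G(14) = mex{1,1,1} = 0
G(15) = mex{1,1,1} = 0
G(16) = mex{2,1,1} = 0
G(17) = mex{0,2,2} = 1
G(18) = mex{0,0,0} = 1
G(19) = mex{0,0,0} = 1
G(20) = mex{1,0,0} = 2
G(21) = mex{1,1,1} = 0
G(22) = mex{1,1,1} = 0
G(23) = mex{2,1,1} = 0
G(24) = mex{0,2,2} = 1
G(25) = mex{0,0,0} = 1
G(26) = mex{0,0,0} = 1
G(27) = mex{1,0,0} = 2
G(28) = mex{1,1,1} = 0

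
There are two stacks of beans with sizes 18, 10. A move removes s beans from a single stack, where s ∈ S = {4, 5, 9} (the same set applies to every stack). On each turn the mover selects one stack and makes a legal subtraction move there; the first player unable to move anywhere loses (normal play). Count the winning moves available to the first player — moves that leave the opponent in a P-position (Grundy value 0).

3

All stacks use S = {4, 5, 9}:
G(0) = 0
G(1) = mex{} = 0
G(2) = mex{} = 0
G(3) = mex{} = 0
G(4) = mex{0} = 1
G(5) = mex{0,0} = 1
G(6) = mex{0,0} = 1
G(7) = mex{0,0} = 1
G(8) = mex{1,0} = 2
G(9) = mex{1,1,0} = 2
G(10) = mex{1,1,0} = 2
G(11) = mex{1,1,0} = 2
G(12) = mex{2,1,0} = 3
G(13) = mex{2,2,1} = 0
G(14) = mex{2,2,1} = 0
G(15) = mex{2,2,1} = 0
G(16) = mex{3,2,1} = 0
G(17) = mex{0,3,2} = 1
G(18) = mex{0,0,2} = 1
Stack A: G(18) = 1.
Stack B: G(10) = 2.
Combined Grundy value = 1 ⊕ 2 = 3.
A winning move leaves total XOR = 0, i.e. changes one component's Grundy value g to g ⊕ X where X is the current total.
Stack A: need g' = 1⊕3 = 2. Options: 18−4→G=0, 18−5→G=0, 18−9→G=2. Hits: 1.
Stack B: need g' = 2⊕3 = 1. Options: 10−4→G=1, 10−5→G=1, 10−9→G=0. Hits: 2.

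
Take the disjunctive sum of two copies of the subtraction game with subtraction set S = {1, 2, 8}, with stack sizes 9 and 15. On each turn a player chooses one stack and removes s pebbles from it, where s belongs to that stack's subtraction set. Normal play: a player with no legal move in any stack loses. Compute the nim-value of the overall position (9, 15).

All stacks use S = {1, 2, 8}:
n :  0  1  2  3  4  5  6  7  8  9 10 11 12 13 14 15
G :  0  1  2  0  1  2  0  1  2  0  1  2  0  1  2  0
Stack A: G(9) = 0.
Stack B: G(15) = 0.
Combined Grundy value = 0 ⊕ 0 = 0.

0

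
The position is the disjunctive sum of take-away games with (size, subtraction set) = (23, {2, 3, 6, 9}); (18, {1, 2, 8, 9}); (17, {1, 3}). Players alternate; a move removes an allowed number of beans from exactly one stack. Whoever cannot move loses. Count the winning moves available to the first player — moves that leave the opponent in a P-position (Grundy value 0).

Stack A, S = {2, 3, 6, 9}:
n :  0  1  2  3  4  5  6  7  8  9 10 11 12 13 14 15 16 17 18 19 20 21 22 23
G :  0  0  1  1  2  0  3  1  2  2  3  3  0  0  1  1  2  0  3  1  2  2  3  3
G_A(23) = 3.
Stack B, S = {1, 2, 8, 9}:
G(0) = 0
G(1) = mex{0} = 1
G(2) = mex{1,0} = 2
G(3) = mex{2,1} = 0
G(4) = mex{0,2} = 1
G(5) = mex{1,0} = 2
G(6) = mex{2,1} = 0
G(7) = mex{0,2} = 1
G(8) = mex{1,0,0} = 2
G(9) = mex{2,1,1,0} = 3
G(10) = mex{3,2,2,1} = 0
G(11) = mex{0,3,0,2} = 1
G(12) = mex{1,0,1,0} = 2
G(13) = mex{2,1,2,1} = 0
G(14) = mex{0,2,0,2} = 1
G(15) = mex{1,0,1,0} = 2
G(16) = mex{2,1,2,1} = 0
G(17) = mex{0,2,3,2} = 1
G(18) = mex{1,0,0,3} = 2
G_B(18) = 2.
Stack C, S = {1, 3}:
G(0) = 0
G(1) = mex{0} = 1
G(2) = mex{1} = 0
G(3) = mex{0,0} = 1
G(4) = mex{1,1} = 0
G(5) = mex{0,0} = 1
G(6) = mex{1,1} = 0
G(7) = mex{0,0} = 1
G(8) = mex{1,1} = 0
G(9) = mex{0,0} = 1
G(10) = mex{1,1} = 0
G(11) = mex{0,0} = 1
G(12) = mex{1,1} = 0
G(13) = mex{0,0} = 1
G(14) = mex{1,1} = 0
G(15) = mex{0,0} = 1
G(16) = mex{1,1} = 0
G(17) = mex{0,0} = 1
G_C(17) = 1.
Combined Grundy value = 3 ⊕ 2 ⊕ 1 = 0.
A winning move leaves total XOR = 0, i.e. changes one component's Grundy value g to g ⊕ X where X is the current total.
Stack A: target g' = 3⊕0 = 3, but every legal move changes the Grundy value (mex property), so 0 moves.
Stack B: target g' = 2⊕0 = 2, but every legal move changes the Grundy value (mex property), so 0 moves.
Stack C: target g' = 1⊕0 = 1, but every legal move changes the Grundy value (mex property), so 0 moves.

0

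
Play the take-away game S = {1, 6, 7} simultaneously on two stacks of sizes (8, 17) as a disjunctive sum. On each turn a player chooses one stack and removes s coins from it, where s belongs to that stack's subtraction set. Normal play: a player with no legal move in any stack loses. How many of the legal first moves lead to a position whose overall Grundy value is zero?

All stacks use S = {1, 6, 7}:
G(0) = 0
G(1) = mex{0} = 1
G(2) = mex{1} = 0
G(3) = mex{0} = 1
G(4) = mex{1} = 0
G(5) = mex{0} = 1
G(6) = mex{1,0} = 2
G(7) = mex{2,1,0} = 3
G(8) = mex{3,0,1} = 2
G(9) = mex{2,1,0} = 3
G(10) = mex{3,0,1} = 2
G(11) = mex{2,1,0} = 3
G(12) = mex{3,2,1} = 0
G(13) = mex{0,3,2} = 1
G(14) = mex{1,2,3} = 0
G(15) = mex{0,3,2} = 1
G(16) = mex{1,2,3} = 0
G(17) = mex{0,3,2} = 1
Stack A: G(8) = 2.
Stack B: G(17) = 1.
Combined Grundy value = 2 ⊕ 1 = 3.
A winning move leaves total XOR = 0, i.e. changes one component's Grundy value g to g ⊕ X where X is the current total.
Stack A: need g' = 2⊕3 = 1. Options: 8−1→G=3, 8−6→G=0, 8−7→G=1. Hits: 1.
Stack B: need g' = 1⊕3 = 2. Options: 17−1→G=0, 17−6→G=3, 17−7→G=2. Hits: 1.

2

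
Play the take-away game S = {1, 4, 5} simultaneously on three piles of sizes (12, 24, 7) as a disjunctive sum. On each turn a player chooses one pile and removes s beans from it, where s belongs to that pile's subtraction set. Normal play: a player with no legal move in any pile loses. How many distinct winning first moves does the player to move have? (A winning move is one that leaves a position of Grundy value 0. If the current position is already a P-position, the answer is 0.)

All piles use S = {1, 4, 5}:
G(0) = 0
G(1) = mex{0} = 1
G(2) = mex{1} = 0
G(3) = mex{0} = 1
G(4) = mex{1,0} = 2
G(5) = mex{2,1,0} = 3
G(6) = mex{3,0,1} = 2
G(7) = mex{2,1,0} = 3
G(8) = mex{3,2,1} = 0
G(9) = mex{0,3,2} = 1
G(10) = mex{1,2,3} = 0
G(11) = mex{0,3,2} = 1
G(12) = mex{1,0,3} = 2
G(13) = mex{2,1,0} = 3
G(14) = mex{3,0,1} = 2
G(15) = mex{2,1,0} = 3
G(16) = mex{3,2,1} = 0
G(17) = mex{0,3,2} = 1
G(18) = mex{1,2,3} = 0
G(19) = mex{0,3,2} = 1
G(20) = mex{1,0,3} = 2
G(21) = mex{2,1,0} = 3
G(22) = mex{3,0,1} = 2
G(23) = mex{2,1,0} = 3
G(24) = mex{3,2,1} = 0
Pile A: G(12) = 2.
Pile B: G(24) = 0.
Pile C: G(7) = 3.
Combined Grundy value = 2 ⊕ 0 ⊕ 3 = 1.
A winning move leaves total XOR = 0, i.e. changes one component's Grundy value g to g ⊕ X where X is the current total.
Pile A: need g' = 2⊕1 = 3. Options: 12−1→G=1, 12−4→G=0, 12−5→G=3. Hits: 1.
Pile B: need g' = 0⊕1 = 1. Options: 24−1→G=3, 24−4→G=2, 24−5→G=1. Hits: 1.
Pile C: need g' = 3⊕1 = 2. Options: 7−1→G=2, 7−4→G=1, 7−5→G=0. Hits: 1.

3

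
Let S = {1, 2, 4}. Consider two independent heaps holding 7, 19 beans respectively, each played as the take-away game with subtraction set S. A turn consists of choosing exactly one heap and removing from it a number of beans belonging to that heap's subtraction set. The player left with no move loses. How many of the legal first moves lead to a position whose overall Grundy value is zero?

All heaps use S = {1, 2, 4}:
G(0) = 0
G(1) = mex{0} = 1
G(2) = mex{1,0} = 2
G(3) = mex{2,1} = 0
G(4) = mex{0,2,0} = 1
G(5) = mex{1,0,1} = 2
G(6) = mex{2,1,2} = 0
G(7) = mex{0,2,0} = 1
G(8) = mex{1,0,1} = 2
G(9) = mex{2,1,2} = 0
G(10) = mex{0,2,0} = 1
G(11) = mex{1,0,1} = 2
G(12) = mex{2,1,2} = 0
G(13) = mex{0,2,0} = 1
G(14) = mex{1,0,1} = 2
G(15) = mex{2,1,2} = 0
G(16) = mex{0,2,0} = 1
G(17) = mex{1,0,1} = 2
G(18) = mex{2,1,2} = 0
G(19) = mex{0,2,0} = 1
Heap A: G(7) = 1.
Heap B: G(19) = 1.
Combined Grundy value = 1 ⊕ 1 = 0.
A winning move leaves total XOR = 0, i.e. changes one component's Grundy value g to g ⊕ X where X is the current total.
Heap A: target g' = 1⊕0 = 1, but every legal move changes the Grundy value (mex property), so 0 moves.
Heap B: target g' = 1⊕0 = 1, but every legal move changes the Grundy value (mex property), so 0 moves.

0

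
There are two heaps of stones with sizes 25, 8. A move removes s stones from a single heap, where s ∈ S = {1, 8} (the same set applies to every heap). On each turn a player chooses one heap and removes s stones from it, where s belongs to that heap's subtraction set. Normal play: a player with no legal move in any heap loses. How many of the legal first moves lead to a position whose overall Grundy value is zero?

2

All heaps use S = {1, 8}:
G(0) = 0
G(1) = mex{0} = 1
G(2) = mex{1} = 0
G(3) = mex{0} = 1
G(4) = mex{1} = 0
G(5) = mex{0} = 1
G(6) = mex{1} = 0
G(7) = mex{0} = 1
G(8) = mex{1,0} = 2
G(9) = mex{2,1} = 0
G(10) = mex{0,0} = 1
G(11) = mex{1,1} = 0
G(12) = mex{0,0} = 1
G(13) = mex{1,1} = 0
G(14) = mex{0,0} = 1
G(15) = mex{1,1} = 0
G(16) = mex{0,2} = 1
G(17) = mex{1,0} = 2
G(18) = mex{2,1} = 0
G(19) = mex{0,0} = 1
G(20) = mex{1,1} = 0
G(21) = mex{0,0} = 1
G(22) = mex{1,1} = 0
G(23) = mex{0,0} = 1
G(24) = mex{1,1} = 0
G(25) = mex{0,2} = 1
Heap A: G(25) = 1.
Heap B: G(8) = 2.
Combined Grundy value = 1 ⊕ 2 = 3.
A winning move leaves total XOR = 0, i.e. changes one component's Grundy value g to g ⊕ X where X is the current total.
Heap A: need g' = 1⊕3 = 2. Options: 25−1→G=0, 25−8→G=2. Hits: 1.
Heap B: need g' = 2⊕3 = 1. Options: 8−1→G=1, 8−8→G=0. Hits: 1.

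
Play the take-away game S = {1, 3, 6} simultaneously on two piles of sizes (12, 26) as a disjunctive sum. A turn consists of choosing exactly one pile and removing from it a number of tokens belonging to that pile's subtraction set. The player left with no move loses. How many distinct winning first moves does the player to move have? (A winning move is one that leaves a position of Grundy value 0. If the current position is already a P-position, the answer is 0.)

2

All piles use S = {1, 3, 6}:
n :  0  1  2  3  4  5  6  7  8  9 10 11 12 13 14 15 16 17 18 19 20 21 22 23 24 25 26
G :  0  1  0  1  0  1  2  3  2  0  1  0  1  0  1  2  3  2  0  1  0  1  0  1  2  3  2
Pile A: G(12) = 1.
Pile B: G(26) = 2.
Combined Grundy value = 1 ⊕ 2 = 3.
A winning move leaves total XOR = 0, i.e. changes one component's Grundy value g to g ⊕ X where X is the current total.
Pile A: need g' = 1⊕3 = 2. Options: 12−1→G=0, 12−3→G=0, 12−6→G=2. Hits: 1.
Pile B: need g' = 2⊕3 = 1. Options: 26−1→G=3, 26−3→G=1, 26−6→G=0. Hits: 1.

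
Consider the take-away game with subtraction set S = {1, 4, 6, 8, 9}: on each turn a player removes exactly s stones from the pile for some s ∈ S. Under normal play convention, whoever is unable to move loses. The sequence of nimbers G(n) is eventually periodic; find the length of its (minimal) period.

n :  0  1  2  3  4  5  6  7  8  9 10 11 12 13 14 15 16 17 18 19 20 21 22 23 24 25 26 27 28 29 30 31 32 33 34 35
G :  0  1  0  1  2  0  1  0  1  2  3  2  0  1  2  3  2  0  1  0  1  2  0  1  0  1  2  3  2  0  1  2  3  2  0  1
G(n+17) = G(n) holds for n = 0,…,8 (a full window of length max(S) = 9), so the sequence is purely periodic with period 17.

17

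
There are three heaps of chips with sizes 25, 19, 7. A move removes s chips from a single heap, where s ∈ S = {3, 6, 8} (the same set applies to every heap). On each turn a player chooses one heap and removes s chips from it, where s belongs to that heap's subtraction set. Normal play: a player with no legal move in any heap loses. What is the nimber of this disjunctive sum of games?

1

All heaps use S = {3, 6, 8}:
n :  0  1  2  3  4  5  6  7  8  9 10 11 12 13 14 15 16 17 18 19 20 21 22 23 24 25
G :  0  0  0  1  1  1  2  2  2  3  3  0  0  0  1  1  1  2  2  2  3  3  0  0  0  1
Heap A: G(25) = 1.
Heap B: G(19) = 2.
Heap C: G(7) = 2.
Combined Grundy value = 1 ⊕ 2 ⊕ 2 = 1.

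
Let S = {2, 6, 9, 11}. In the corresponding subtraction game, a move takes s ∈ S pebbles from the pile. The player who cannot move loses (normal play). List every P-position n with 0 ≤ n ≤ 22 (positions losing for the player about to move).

0, 1, 4, 5, 8, 18, 21, 22

G(0) = 0
G(1) = mex{} = 0
G(2) = mex{0} = 1
G(3) = mex{0} = 1
G(4) = mex{1} = 0
G(5) = mex{1} = 0
G(6) = mex{0,0} = 1
G(7) = mex{0,0} = 1
G(8) = mex{1,1} = 0
G(9) = mex{1,1,0} = 2
G(10) = mex{0,0,0} = 1
G(11) = mex{2,0,1,0} = 3
G(12) = mex{1,1,1,0} = 2
G(13) = mex{3,1,0,1} = 2
G(14) = mex{2,0,0,1} = 3
G(15) = mex{2,2,1,0} = 3
G(16) = mex{3,1,1,0} = 2
G(17) = mex{3,3,0,1} = 2
G(18) = mex{2,2,2,1} = 0
G(19) = mex{2,2,1,0} = 3
G(20) = mex{0,3,3,2} = 1
G(21) = mex{3,3,2,1} = 0
G(22) = mex{1,2,2,3} = 0
P-positions are exactly the n with G(n) = 0.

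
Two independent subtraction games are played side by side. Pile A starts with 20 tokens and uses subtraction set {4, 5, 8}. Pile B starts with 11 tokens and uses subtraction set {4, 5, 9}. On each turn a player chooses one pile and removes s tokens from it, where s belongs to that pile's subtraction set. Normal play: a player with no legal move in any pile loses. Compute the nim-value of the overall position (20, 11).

0

Pile A, S = {4, 5, 8}:
n :  0  1  2  3  4  5  6  7  8  9 10 11 12 13 14 15 16 17 18 19 20
G :  0  0  0  0  1  1  1  1  2  2  2  2  0  0  0  0  1  1  1  1  2
G_A(20) = 2.
Pile B, S = {4, 5, 9}:
G(0) = 0
G(1) = mex{} = 0
G(2) = mex{} = 0
G(3) = mex{} = 0
G(4) = mex{0} = 1
G(5) = mex{0,0} = 1
G(6) = mex{0,0} = 1
G(7) = mex{0,0} = 1
G(8) = mex{1,0} = 2
G(9) = mex{1,1,0} = 2
G(10) = mex{1,1,0} = 2
G(11) = mex{1,1,0} = 2
G_B(11) = 2.
Combined Grundy value = 2 ⊕ 2 = 0.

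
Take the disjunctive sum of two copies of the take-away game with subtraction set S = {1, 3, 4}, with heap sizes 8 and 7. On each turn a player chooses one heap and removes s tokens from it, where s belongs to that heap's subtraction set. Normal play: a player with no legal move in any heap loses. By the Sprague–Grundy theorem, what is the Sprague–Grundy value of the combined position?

1

All heaps use S = {1, 3, 4}:
n : 0 1 2 3 4 5 6 7 8
G : 0 1 0 1 2 3 2 0 1
Heap A: G(8) = 1.
Heap B: G(7) = 0.
Combined Grundy value = 1 ⊕ 0 = 1.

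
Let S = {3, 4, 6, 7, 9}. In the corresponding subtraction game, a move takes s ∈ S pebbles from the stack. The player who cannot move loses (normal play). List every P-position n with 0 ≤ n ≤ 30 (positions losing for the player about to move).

n :  0  1  2  3  4  5  6  7  8  9 10 11 12 13 14 15 16 17 18 19 20 21 22 23 24 25 26 27 28 29 30
G :  0  0  0  1  1  1  2  2  2  3  3  3  0  0  0  1  1  1  2  2  2  3  3  3  0  0  0  1  1  1  2
P-positions are exactly the n with G(n) = 0.

0, 1, 2, 12, 13, 14, 24, 25, 26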